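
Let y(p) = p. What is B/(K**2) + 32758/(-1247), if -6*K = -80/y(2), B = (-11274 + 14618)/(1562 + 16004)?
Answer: -14383330093/547620050 ≈ -26.265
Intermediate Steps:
B = 1672/8783 (B = 3344/17566 = 3344*(1/17566) = 1672/8783 ≈ 0.19037)
K = 20/3 (K = -(-40)/(3*2) = -1/6*(-40) = 20/3 ≈ 6.6667)
B/(K**2) + 32758/(-1247) = 1672/(8783*((20/3)**2)) + 32758/(-1247) = 1672/(8783*(400/9)) + 32758*(-1/1247) = (1672/8783)*(9/400) - 32758/1247 = 1881/439150 - 32758/1247 = -14383330093/547620050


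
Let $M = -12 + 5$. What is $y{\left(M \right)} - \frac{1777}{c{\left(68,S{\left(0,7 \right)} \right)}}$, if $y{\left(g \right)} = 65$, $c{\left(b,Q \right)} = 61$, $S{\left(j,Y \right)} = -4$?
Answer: $\frac{2188}{61} \approx 35.869$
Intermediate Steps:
$M = -7$
$y{\left(M \right)} - \frac{1777}{c{\left(68,S{\left(0,7 \right)} \right)}} = 65 - \frac{1777}{61} = \frac{2188}{61}$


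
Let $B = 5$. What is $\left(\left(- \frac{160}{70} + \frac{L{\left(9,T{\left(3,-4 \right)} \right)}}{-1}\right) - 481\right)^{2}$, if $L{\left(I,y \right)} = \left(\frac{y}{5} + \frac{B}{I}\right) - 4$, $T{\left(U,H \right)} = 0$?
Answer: $\frac{913852900}{3969} \approx 2.3025 \cdot 10^{5}$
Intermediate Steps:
$L{\left(I,y \right)} = -4 + \frac{5}{I} + \frac{y}{5}$ ($L{\left(I,y \right)} = \left(\frac{y}{5} + \frac{5}{I}\right) - 4 = \left(\frac{5}{I} + \frac{y}{5}\right) - 4 = -4 + \frac{5}{I} + \frac{y}{5}$)
$\left(\left(- \frac{160}{70} + \frac{L{\left(9,T{\left(3,-4 \right)} \right)}}{-1}\right) - 481\right)^{2} = \left(\left(- \frac{160}{70} + \frac{-4 + \frac{5}{9} + \frac{1}{5} \cdot 0}{-1}\right) - 481\right)^{2} = \left(\left(\left(-160\right) \frac{1}{70} + \left(-4 + 5 \cdot \frac{1}{9} + 0\right) \left(-1\right)\right) - 481\right)^{2} = \left(\left(- \frac{16}{7} + \left(-4 + \frac{5}{9} + 0\right) \left(-1\right)\right) - 481\right)^{2} = \left(\left(- \frac{16}{7} - - \frac{31}{9}\right) - 481\right)^{2} = \left(\left(- \frac{16}{7} + \frac{31}{9}\right) - 481\right)^{2} = \left(\frac{73}{63} - 481\right)^{2} = \left(- \frac{30230}{63}\right)^{2} = \frac{913852900}{3969}$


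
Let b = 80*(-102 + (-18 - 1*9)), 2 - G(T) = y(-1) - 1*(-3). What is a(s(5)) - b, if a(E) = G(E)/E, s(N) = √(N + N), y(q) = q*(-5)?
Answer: 10320 - 3*√10/5 ≈ 10318.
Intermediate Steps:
y(q) = -5*q
s(N) = √2*√N (s(N) = √(2*N) = √2*√N)
G(T) = -6 (G(T) = 2 - (-5*(-1) - 1*(-3)) = 2 - (5 + 3) = 2 - 1*8 = 2 - 8 = -6)
b = -10320 (b = 80*(-102 + (-18 - 9)) = 80*(-102 - 27) = 80*(-129) = -10320)
a(E) = -6/E
a(s(5)) - b = -6*√10/10 - 1*(-10320) = -6*√10/10 + 10320 = -3*√10/5 + 10320 = 10320 - 3*√10/5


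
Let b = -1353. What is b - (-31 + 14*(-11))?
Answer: -1168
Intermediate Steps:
b - (-31 + 14*(-11)) = -1353 - (-31 + 14*(-11)) = -1353 - (-31 - 154) = -1353 - 1*(-185) = -1353 + 185 = -1168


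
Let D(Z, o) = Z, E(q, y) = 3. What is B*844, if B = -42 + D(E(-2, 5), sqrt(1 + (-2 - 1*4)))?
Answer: -32916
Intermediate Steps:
B = -39 (B = -42 + 3 = -39)
B*844 = -39*844 = -32916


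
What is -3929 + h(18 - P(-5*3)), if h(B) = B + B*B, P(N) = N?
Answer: -2807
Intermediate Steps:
h(B) = B + B**2
-3929 + h(18 - P(-5*3)) = -3929 + (18 - (-5)*3)*(1 + (18 - (-5)*3)) = -3929 + (18 - 1*(-15))*(1 + (18 - 1*(-15))) = -3929 + (18 + 15)*(1 + (18 + 15)) = -3929 + 33*(1 + 33) = -3929 + 33*34 = -3929 + 1122 = -2807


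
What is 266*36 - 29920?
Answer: -20344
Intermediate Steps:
266*36 - 29920 = 9576 - 29920 = -20344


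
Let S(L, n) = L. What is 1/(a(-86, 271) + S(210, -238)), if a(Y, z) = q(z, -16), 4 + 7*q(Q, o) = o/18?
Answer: 63/13186 ≈ 0.0047778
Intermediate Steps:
q(Q, o) = -4/7 + o/126 (q(Q, o) = -4/7 + (o/18)/7 = -4/7 + o/126)
a(Y, z) = -44/63 (a(Y, z) = -4/7 + (1/126)*(-16) = -4/7 - 8/63 = -44/63)
1/(a(-86, 271) + S(210, -238)) = 1/(-44/63 + 210) = 1/(13186/63) = 63/13186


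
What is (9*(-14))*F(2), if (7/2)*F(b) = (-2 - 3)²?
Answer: -900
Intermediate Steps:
F(b) = 50/7 (F(b) = 2*(-2 - 3)²/7 = (2/7)*(-5)² = (2/7)*25 = 50/7)
(9*(-14))*F(2) = (9*(-14))*(50/7) = -126*50/7 = -900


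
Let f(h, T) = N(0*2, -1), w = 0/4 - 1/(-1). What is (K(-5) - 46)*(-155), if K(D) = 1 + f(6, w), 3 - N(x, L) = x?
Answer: 6510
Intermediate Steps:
N(x, L) = 3 - x
w = 1 (w = 0*(1/4) - 1*(-1) = 0 + 1 = 1)
f(h, T) = 3 (f(h, T) = 3 - 0*2 = 3 - 1*0 = 3 + 0 = 3)
K(D) = 4 (K(D) = 1 + 3 = 4)
(K(-5) - 46)*(-155) = (4 - 46)*(-155) = -42*(-155) = 6510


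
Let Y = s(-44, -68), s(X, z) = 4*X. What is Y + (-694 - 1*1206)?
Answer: -2076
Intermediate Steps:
Y = -176 (Y = 4*(-44) = -176)
Y + (-694 - 1*1206) = -176 + (-694 - 1*1206) = -176 + (-694 - 1206) = -176 - 1900 = -2076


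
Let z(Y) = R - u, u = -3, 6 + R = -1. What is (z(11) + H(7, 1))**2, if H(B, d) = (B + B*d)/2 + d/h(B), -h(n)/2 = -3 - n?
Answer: 3721/400 ≈ 9.3025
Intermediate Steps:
R = -7 (R = -6 - 1 = -7)
h(n) = 6 + 2*n (h(n) = -2*(-3 - n) = 6 + 2*n)
H(B, d) = B/2 + d/(6 + 2*B) + B*d/2 (H(B, d) = (B + B*d)/2 + d/(6 + 2*B) = (B + B*d)*(1/2) + d/(6 + 2*B) = (B/2 + B*d/2) + d/(6 + 2*B) = B/2 + d/(6 + 2*B) + B*d/2)
z(Y) = -4 (z(Y) = -7 - 1*(-3) = -7 + 3 = -4)
(z(11) + H(7, 1))**2 = (-4 + (1 + 7*(1 + 1)*(3 + 7))/(2*(3 + 7)))**2 = (-4 + (1/2)*(1 + 7*2*10)/10)**2 = (-4 + (1/2)*(1/10)*(1 + 140))**2 = (-4 + (1/2)*(1/10)*141)**2 = (-4 + 141/20)**2 = (61/20)**2 = 3721/400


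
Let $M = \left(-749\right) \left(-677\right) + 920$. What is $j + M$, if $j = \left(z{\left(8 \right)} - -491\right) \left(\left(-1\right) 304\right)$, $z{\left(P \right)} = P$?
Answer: $356297$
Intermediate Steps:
$M = 507993$ ($M = 507073 + 920 = 507993$)
$j = -151696$ ($j = \left(8 - -491\right) \left(\left(-1\right) 304\right) = \left(8 + 491\right) \left(-304\right) = 499 \left(-304\right) = -151696$)
$j + M = -151696 + 507993 = 356297$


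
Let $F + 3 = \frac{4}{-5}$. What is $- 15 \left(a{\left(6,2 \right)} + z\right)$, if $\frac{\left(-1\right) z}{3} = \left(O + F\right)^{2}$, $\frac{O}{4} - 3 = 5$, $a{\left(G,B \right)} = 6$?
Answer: $\frac{178479}{5} \approx 35696.0$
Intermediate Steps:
$O = 32$ ($O = 12 + 4 \cdot 5 = 12 + 20 = 32$)
$F = - \frac{19}{5}$ ($F = -3 + \frac{4}{-5} = -3 + 4 \left(- \frac{1}{5}\right) = -3 - \frac{4}{5} = - \frac{19}{5} \approx -3.8$)
$z = - \frac{59643}{25}$ ($z = - 3 \left(32 - \frac{19}{5}\right)^{2} = - 3 \left(\frac{141}{5}\right)^{2} = \left(-3\right) \frac{19881}{25} = - \frac{59643}{25} \approx -2385.7$)
$- 15 \left(a{\left(6,2 \right)} + z\right) = - 15 \left(6 - \frac{59643}{25}\right) = \left(-15\right) \left(- \frac{59493}{25}\right) = \frac{178479}{5}$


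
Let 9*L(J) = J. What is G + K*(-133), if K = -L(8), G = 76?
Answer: 1748/9 ≈ 194.22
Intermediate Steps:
L(J) = J/9
K = -8/9 ≈ -0.88889
G + K*(-133) = 76 - 8/9*(-133) = 76 + 1064/9 = 1748/9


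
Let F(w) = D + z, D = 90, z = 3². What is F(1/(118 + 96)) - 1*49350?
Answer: -49251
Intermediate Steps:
z = 9
F(w) = 99 (F(w) = 90 + 9 = 99)
F(1/(118 + 96)) - 1*49350 = 99 - 1*49350 = 99 - 49350 = -49251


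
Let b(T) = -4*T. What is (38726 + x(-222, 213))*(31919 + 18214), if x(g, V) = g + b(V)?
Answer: 1887607716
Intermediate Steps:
x(g, V) = g - 4*V
(38726 + x(-222, 213))*(31919 + 18214) = (38726 + (-222 - 4*213))*(31919 + 18214) = (38726 + (-222 - 852))*50133 = (38726 - 1074)*50133 = 37652*50133 = 1887607716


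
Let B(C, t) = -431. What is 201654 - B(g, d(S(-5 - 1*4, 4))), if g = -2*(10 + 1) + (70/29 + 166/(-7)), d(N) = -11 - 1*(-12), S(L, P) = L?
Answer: 202085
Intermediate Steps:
d(N) = 1 (d(N) = -11 + 12 = 1)
g = -8790/203 (g = -2*11 + (70*(1/29) + 166*(-⅐)) = -22 + (70/29 - 166/7) = -22 - 4324/203 = -8790/203 ≈ -43.300)
201654 - B(g, d(S(-5 - 1*4, 4))) = 201654 - 1*(-431) = 201654 + 431 = 202085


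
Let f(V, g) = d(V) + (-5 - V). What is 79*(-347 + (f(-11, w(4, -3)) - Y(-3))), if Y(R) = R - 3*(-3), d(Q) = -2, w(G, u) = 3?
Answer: -27571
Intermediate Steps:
Y(R) = 9 + R (Y(R) = R + 9 = 9 + R)
f(V, g) = -7 - V (f(V, g) = -2 + (-5 - V) = -7 - V)
79*(-347 + (f(-11, w(4, -3)) - Y(-3))) = 79*(-347 + ((-7 - 1*(-11)) - (9 - 3))) = 79*(-347 + ((-7 + 11) - 1*6)) = 79*(-347 + (4 - 6)) = 79*(-347 - 2) = 79*(-349) = -27571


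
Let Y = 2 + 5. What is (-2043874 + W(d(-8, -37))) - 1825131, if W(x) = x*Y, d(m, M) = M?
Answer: -3869264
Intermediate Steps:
Y = 7
W(x) = 7*x (W(x) = x*7 = 7*x)
(-2043874 + W(d(-8, -37))) - 1825131 = (-2043874 + 7*(-37)) - 1825131 = (-2043874 - 259) - 1825131 = -2044133 - 1825131 = -3869264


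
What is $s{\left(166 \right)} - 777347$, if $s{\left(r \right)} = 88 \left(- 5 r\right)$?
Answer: $-850387$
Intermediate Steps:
$s{\left(r \right)} = - 440 r$
$s{\left(166 \right)} - 777347 = \left(-440\right) 166 - 777347 = -73040 - 777347 = -850387$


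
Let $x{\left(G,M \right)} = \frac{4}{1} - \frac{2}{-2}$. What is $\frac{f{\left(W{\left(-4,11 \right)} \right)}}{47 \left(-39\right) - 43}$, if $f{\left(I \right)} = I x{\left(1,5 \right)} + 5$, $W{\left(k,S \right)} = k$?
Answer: $\frac{15}{1876} \approx 0.0079957$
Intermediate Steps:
$x{\left(G,M \right)} = 5$ ($x{\left(G,M \right)} = 4 \cdot 1 - -1 = 4 + 1 = 5$)
$f{\left(I \right)} = 5 + 5 I$ ($f{\left(I \right)} = I 5 + 5 = 5 I + 5 = 5 + 5 I$)
$\frac{f{\left(W{\left(-4,11 \right)} \right)}}{47 \left(-39\right) - 43} = \frac{5 + 5 \left(-4\right)}{47 \left(-39\right) - 43} = \frac{5 - 20}{-1833 - 43} = - \frac{15}{-1876} = \left(-15\right) \left(- \frac{1}{1876}\right) = \frac{15}{1876}$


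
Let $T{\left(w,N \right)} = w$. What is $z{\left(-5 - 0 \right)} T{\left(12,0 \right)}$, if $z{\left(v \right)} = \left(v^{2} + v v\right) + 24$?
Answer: $888$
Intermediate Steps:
$z{\left(v \right)} = 24 + 2 v^{2}$ ($z{\left(v \right)} = \left(v^{2} + v^{2}\right) + 24 = 2 v^{2} + 24 = 24 + 2 v^{2}$)
$z{\left(-5 - 0 \right)} T{\left(12,0 \right)} = \left(24 + 2 \left(-5 - 0\right)^{2}\right) 12 = \left(24 + 2 \left(-5 + 0\right)^{2}\right) 12 = \left(24 + 2 \left(-5\right)^{2}\right) 12 = \left(24 + 2 \cdot 25\right) 12 = \left(24 + 50\right) 12 = 74 \cdot 12 = 888$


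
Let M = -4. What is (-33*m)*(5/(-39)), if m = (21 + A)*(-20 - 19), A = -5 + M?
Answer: -1980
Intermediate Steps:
A = -9 (A = -5 - 4 = -9)
m = -468 (m = (21 - 9)*(-20 - 19) = 12*(-39) = -468)
(-33*m)*(5/(-39)) = (-33*(-468))*(5/(-39)) = 15444*(5*(-1/39)) = 15444*(-5/39) = -1980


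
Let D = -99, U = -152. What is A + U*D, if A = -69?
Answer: 14979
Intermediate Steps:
A + U*D = -69 - 152*(-99) = -69 + 15048 = 14979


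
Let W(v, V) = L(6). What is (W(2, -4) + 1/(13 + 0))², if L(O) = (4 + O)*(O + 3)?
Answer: 1371241/169 ≈ 8113.9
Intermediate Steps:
L(O) = (3 + O)*(4 + O) (L(O) = (4 + O)*(3 + O) = (3 + O)*(4 + O))
W(v, V) = 90 (W(v, V) = 12 + 6² + 7*6 = 12 + 36 + 42 = 90)
(W(2, -4) + 1/(13 + 0))² = (90 + 1/(13 + 0))² = (90 + 1/13)² = (1171/13)² = 1371241/169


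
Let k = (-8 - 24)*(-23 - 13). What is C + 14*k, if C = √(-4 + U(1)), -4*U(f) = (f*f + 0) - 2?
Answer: 16128 + I*√15/2 ≈ 16128.0 + 1.9365*I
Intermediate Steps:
k = 1152 (k = -32*(-36) = 1152)
U(f) = ½ - f²/4 (U(f) = -((f*f + 0) - 2)/4 = -((f² + 0) - 2)/4 = -(f² - 2)/4 = -(-2 + f²)/4 = ½ - f²/4)
C = I*√15/2 (C = √(-4 + (½ - ¼*1²)) = √(-4 + (½ - ¼*1)) = √(-4 + (½ - ¼)) = √(-4 + ¼) = √(-15/4) = I*√15/2 ≈ 1.9365*I)
C + 14*k = I*√15/2 + 14*1152 = I*√15/2 + 16128 = 16128 + I*√15/2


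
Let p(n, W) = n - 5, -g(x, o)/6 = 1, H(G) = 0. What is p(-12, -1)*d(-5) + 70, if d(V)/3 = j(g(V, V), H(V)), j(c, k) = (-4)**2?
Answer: -746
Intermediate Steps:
g(x, o) = -6 (g(x, o) = -6*1 = -6)
j(c, k) = 16
d(V) = 48 (d(V) = 3*16 = 48)
p(n, W) = -5 + n
p(-12, -1)*d(-5) + 70 = (-5 - 12)*48 + 70 = -17*48 + 70 = -816 + 70 = -746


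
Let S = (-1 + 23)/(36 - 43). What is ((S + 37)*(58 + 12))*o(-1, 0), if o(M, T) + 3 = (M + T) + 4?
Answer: 0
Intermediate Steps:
o(M, T) = 1 + M + T (o(M, T) = -3 + ((M + T) + 4) = -3 + (4 + M + T) = 1 + M + T)
S = -22/7 (S = 22/(-7) = 22*(-1/7) = -22/7 ≈ -3.1429)
((S + 37)*(58 + 12))*o(-1, 0) = ((-22/7 + 37)*(58 + 12))*(1 - 1 + 0) = ((237/7)*70)*0 = 2370*0 = 0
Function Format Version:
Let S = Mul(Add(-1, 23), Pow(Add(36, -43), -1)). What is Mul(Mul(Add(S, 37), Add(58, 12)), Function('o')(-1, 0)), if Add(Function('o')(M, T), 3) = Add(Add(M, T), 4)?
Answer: 0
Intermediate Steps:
Function('o')(M, T) = Add(1, M, T) (Function('o')(M, T) = Add(-3, Add(Add(M, T), 4)) = Add(-3, Add(4, M, T)) = Add(1, M, T))
S = Rational(-22, 7) (S = Mul(22, Pow(-7, -1)) = Mul(22, Rational(-1, 7)) = Rational(-22, 7) ≈ -3.1429)
Mul(Mul(Add(S, 37), Add(58, 12)), Function('o')(-1, 0)) = Mul(Mul(Add(Rational(-22, 7), 37), Add(58, 12)), Add(1, -1, 0)) = Mul(Mul(Rational(237, 7), 70), 0) = Mul(2370, 0) = 0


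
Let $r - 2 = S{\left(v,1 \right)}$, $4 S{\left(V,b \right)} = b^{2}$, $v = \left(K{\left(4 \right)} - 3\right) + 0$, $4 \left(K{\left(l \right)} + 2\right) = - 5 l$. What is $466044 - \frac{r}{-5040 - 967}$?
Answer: $\frac{11198105241}{24028} \approx 4.6604 \cdot 10^{5}$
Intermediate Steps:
$K{\left(l \right)} = -2 - \frac{5 l}{4}$ ($K{\left(l \right)} = -2 + \frac{\left(-5\right) l}{4} = -2 - \frac{5 l}{4}$)
$v = -10$ ($v = \left(\left(-2 - 5\right) - 3\right) + 0 = \left(-7 - 3\right) + 0 = -10 + 0 = -10$)
$S{\left(V,b \right)} = \frac{b^{2}}{4}$
$r = \frac{9}{4}$ ($r = 2 + \frac{1^{2}}{4} = 2 + \frac{1}{4} \cdot 1 = 2 + \frac{1}{4} = \frac{9}{4} \approx 2.25$)
$466044 - \frac{r}{-5040 - 967} = 466044 - \frac{1}{-5040 - 967} \cdot \frac{9}{4} = 466044 - \frac{1}{-6007} \cdot \frac{9}{4} = 466044 - \left(- \frac{1}{6007}\right) \frac{9}{4} = 466044 - - \frac{9}{24028} = 466044 + \frac{9}{24028} = \frac{11198105241}{24028}$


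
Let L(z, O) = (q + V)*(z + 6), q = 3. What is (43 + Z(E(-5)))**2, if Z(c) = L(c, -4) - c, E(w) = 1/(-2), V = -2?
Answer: 2401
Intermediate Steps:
L(z, O) = 6 + z (L(z, O) = (3 - 2)*(z + 6) = 1*(6 + z) = 6 + z)
E(w) = -1/2
Z(c) = 6 (Z(c) = (6 + c) - c = 6)
(43 + Z(E(-5)))**2 = (43 + 6)**2 = 49**2 = 2401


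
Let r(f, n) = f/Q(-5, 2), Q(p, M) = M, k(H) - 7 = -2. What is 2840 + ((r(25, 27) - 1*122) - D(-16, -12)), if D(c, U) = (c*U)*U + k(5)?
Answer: 10059/2 ≈ 5029.5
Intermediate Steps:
k(H) = 5 (k(H) = 7 - 2 = 5)
D(c, U) = 5 + c*U**2 (D(c, U) = (c*U)*U + 5 = (U*c)*U + 5 = c*U**2 + 5 = 5 + c*U**2)
r(f, n) = f/2
2840 + ((r(25, 27) - 1*122) - D(-16, -12)) = 2840 + (((1/2)*25 - 1*122) - (5 - 16*(-12)**2)) = 2840 + ((25/2 - 122) - (5 - 16*144)) = 2840 + (-219/2 - (5 - 2304)) = 2840 + (-219/2 - 1*(-2299)) = 2840 + (-219/2 + 2299) = 2840 + 4379/2 = 10059/2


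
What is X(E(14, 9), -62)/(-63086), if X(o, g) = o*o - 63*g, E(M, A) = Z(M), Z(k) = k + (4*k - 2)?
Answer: -4265/31543 ≈ -0.13521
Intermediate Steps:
Z(k) = -2 + 5*k (Z(k) = k + (-2 + 4*k) = -2 + 5*k)
E(M, A) = -2 + 5*M
X(o, g) = o² - 63*g
X(E(14, 9), -62)/(-63086) = ((-2 + 5*14)² - 63*(-62))/(-63086) = ((-2 + 70)² + 3906)*(-1/63086) = (68² + 3906)*(-1/63086) = (4624 + 3906)*(-1/63086) = 8530*(-1/63086) = -4265/31543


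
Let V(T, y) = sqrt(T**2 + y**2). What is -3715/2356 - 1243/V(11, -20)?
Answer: -3715/2356 - 1243*sqrt(521)/521 ≈ -56.034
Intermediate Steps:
-3715/2356 - 1243/V(11, -20) = -3715/2356 - 1243/sqrt(11**2 + (-20)**2) = -3715*1/2356 - 1243/sqrt(121 + 400) = -3715/2356 - 1243*sqrt(521)/521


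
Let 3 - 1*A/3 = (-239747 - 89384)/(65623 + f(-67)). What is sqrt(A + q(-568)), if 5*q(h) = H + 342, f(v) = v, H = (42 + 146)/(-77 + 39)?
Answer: sqrt(10950071031145)/345990 ≈ 9.5641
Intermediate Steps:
H = -94/19 (H = 188/(-38) = 188*(-1/38) = -94/19 ≈ -4.9474)
A = 525799/21852 (A = 9 - 3*(-239747 - 89384)/(65623 - 67) = 9 - (-987393)/65556 = 9 - 3*(-329131/65556) = 9 + 329131/21852 = 525799/21852 ≈ 24.062)
q(h) = 6404/95 (q(h) = (-94/19 + 342)/5 = (1/5)*(6404/19) = 6404/95)
sqrt(A + q(-568)) = sqrt(525799/21852 + 6404/95) = sqrt(189891113/2075940) = sqrt(10950071031145)/345990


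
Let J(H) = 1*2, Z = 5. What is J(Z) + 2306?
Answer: 2308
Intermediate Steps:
J(H) = 2
J(Z) + 2306 = 2 + 2306 = 2308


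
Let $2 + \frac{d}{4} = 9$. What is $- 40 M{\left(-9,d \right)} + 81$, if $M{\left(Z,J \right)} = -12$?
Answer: $561$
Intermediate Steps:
$d = 28$ ($d = -8 + 4 \cdot 9 = -8 + 36 = 28$)
$- 40 M{\left(-9,d \right)} + 81 = \left(-40\right) \left(-12\right) + 81 = 480 + 81 = 561$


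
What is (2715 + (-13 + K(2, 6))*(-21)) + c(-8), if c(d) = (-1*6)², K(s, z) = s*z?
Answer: 2772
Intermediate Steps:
c(d) = 36 (c(d) = (-6)² = 36)
(2715 + (-13 + K(2, 6))*(-21)) + c(-8) = (2715 + (-13 + 2*6)*(-21)) + 36 = (2715 + (-13 + 12)*(-21)) + 36 = (2715 - 1*(-21)) + 36 = (2715 + 21) + 36 = 2736 + 36 = 2772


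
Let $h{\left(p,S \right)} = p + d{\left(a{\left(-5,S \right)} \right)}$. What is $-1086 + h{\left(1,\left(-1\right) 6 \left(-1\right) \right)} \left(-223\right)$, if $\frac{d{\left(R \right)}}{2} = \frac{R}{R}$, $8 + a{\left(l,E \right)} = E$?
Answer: $-1755$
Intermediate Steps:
$a{\left(l,E \right)} = -8 + E$
$d{\left(R \right)} = 2$ ($d{\left(R \right)} = 2 \frac{R}{R} = 2 \cdot 1 = 2$)
$h{\left(p,S \right)} = 2 + p$ ($h{\left(p,S \right)} = p + 2 = 2 + p$)
$-1086 + h{\left(1,\left(-1\right) 6 \left(-1\right) \right)} \left(-223\right) = -1086 + \left(2 + 1\right) \left(-223\right) = -1086 + 3 \left(-223\right) = -1086 - 669 = -1755$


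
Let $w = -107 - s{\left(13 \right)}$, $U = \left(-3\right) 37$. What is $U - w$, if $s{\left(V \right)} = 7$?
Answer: $3$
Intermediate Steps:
$U = -111$
$w = -114$ ($w = -107 - 7 = -114$)
$U - w = -111 - -114 = -111 + 114 = 3$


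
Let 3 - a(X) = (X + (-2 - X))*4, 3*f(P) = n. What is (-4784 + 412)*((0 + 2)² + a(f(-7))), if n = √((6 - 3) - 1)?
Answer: -65580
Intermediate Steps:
n = √2 (n = √(3 - 1) = √2 ≈ 1.4142)
f(P) = √2/3
a(X) = 11 (a(X) = 3 - (X + (-2 - X))*4 = 3 - (-2)*4 = 3 - 1*(-8) = 3 + 8 = 11)
(-4784 + 412)*((0 + 2)² + a(f(-7))) = (-4784 + 412)*((0 + 2)² + 11) = -4372*(2² + 11) = -4372*(4 + 11) = -4372*15 = -65580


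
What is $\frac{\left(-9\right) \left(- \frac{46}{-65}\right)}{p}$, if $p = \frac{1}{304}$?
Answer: $- \frac{125856}{65} \approx -1936.2$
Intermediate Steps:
$p = \frac{1}{304} \approx 0.0032895$
$\frac{\left(-9\right) \left(- \frac{46}{-65}\right)}{p} = - 9 \left(- \frac{46}{-65}\right) \frac{1}{\frac{1}{304}} = - 9 \left(\left(-46\right) \left(- \frac{1}{65}\right)\right) 304 = \left(-9\right) \frac{46}{65} \cdot 304 = \left(- \frac{414}{65}\right) 304 = - \frac{125856}{65}$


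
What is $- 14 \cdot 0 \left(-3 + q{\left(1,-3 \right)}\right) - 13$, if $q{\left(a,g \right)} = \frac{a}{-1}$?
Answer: $-13$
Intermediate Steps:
$q{\left(a,g \right)} = - a$ ($q{\left(a,g \right)} = a \left(-1\right) = - a$)
$- 14 \cdot 0 \left(-3 + q{\left(1,-3 \right)}\right) - 13 = - 14 \cdot 0 \left(-3 - 1\right) - 13 = - 14 \cdot 0 \left(-4\right) - 13 = \left(-14\right) 0 - 13 = 0 - 13 = -13$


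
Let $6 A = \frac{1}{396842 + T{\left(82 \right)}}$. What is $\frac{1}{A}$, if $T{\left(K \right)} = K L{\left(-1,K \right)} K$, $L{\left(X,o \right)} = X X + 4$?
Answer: $2582772$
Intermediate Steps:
$L{\left(X,o \right)} = 4 + X^{2}$ ($L{\left(X,o \right)} = X^{2} + 4 = 4 + X^{2}$)
$T{\left(K \right)} = 5 K^{2}$ ($T{\left(K \right)} = K \left(4 + \left(-1\right)^{2}\right) K = K \left(4 + 1\right) K = K 5 K = 5 K K = 5 K^{2}$)
$A = \frac{1}{2582772}$ ($A = \frac{1}{6 \left(396842 + 5 \cdot 82^{2}\right)} = \frac{1}{6 \left(396842 + 5 \cdot 6724\right)} = \frac{1}{6 \left(396842 + 33620\right)} = \frac{1}{6 \cdot 430462} = \frac{1}{6} \cdot \frac{1}{430462} = \frac{1}{2582772} \approx 3.8718 \cdot 10^{-7}$)
$\frac{1}{A} = \frac{1}{\frac{1}{2582772}} = 2582772$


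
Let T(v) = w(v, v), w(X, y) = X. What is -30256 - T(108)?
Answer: -30364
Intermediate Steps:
T(v) = v
-30256 - T(108) = -30256 - 1*108 = -30256 - 108 = -30364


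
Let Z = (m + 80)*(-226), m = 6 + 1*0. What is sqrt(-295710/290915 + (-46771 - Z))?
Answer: I*sqrt(92539563860801)/58183 ≈ 165.34*I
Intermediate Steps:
m = 6 (m = 6 + 0 = 6)
Z = -19436 (Z = (6 + 80)*(-226) = 86*(-226) = -19436)
sqrt(-295710/290915 + (-46771 - Z)) = sqrt(-295710/290915 + (-46771 - 1*(-19436))) = sqrt(-295710*1/290915 + (-46771 + 19436)) = sqrt(-59142/58183 - 27335) = sqrt(-1590491447/58183) = I*sqrt(92539563860801)/58183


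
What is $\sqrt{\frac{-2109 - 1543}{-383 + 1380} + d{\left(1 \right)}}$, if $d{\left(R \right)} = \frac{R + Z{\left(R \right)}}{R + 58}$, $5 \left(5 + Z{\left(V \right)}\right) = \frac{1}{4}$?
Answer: $\frac{i \sqrt{1290612796145}}{588230} \approx 1.9313 i$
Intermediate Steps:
$Z{\left(V \right)} = - \frac{99}{20}$ ($Z{\left(V \right)} = -5 + \frac{1}{5 \cdot 4} = -5 + \frac{1}{5} \cdot \frac{1}{4} = -5 + \frac{1}{20} = - \frac{99}{20}$)
$d{\left(R \right)} = \frac{- \frac{99}{20} + R}{58 + R}$ ($d{\left(R \right)} = \frac{R - \frac{99}{20}}{R + 58} = \frac{- \frac{99}{20} + R}{58 + R}$)
$\sqrt{\frac{-2109 - 1543}{-383 + 1380} + d{\left(1 \right)}} = \sqrt{\frac{-2109 - 1543}{-383 + 1380} + \frac{- \frac{99}{20} + 1}{58 + 1}} = \sqrt{- \frac{3652}{997} + \frac{1}{59} \left(- \frac{79}{20}\right)} = \sqrt{\left(-3652\right) \frac{1}{997} + \frac{1}{59} \left(- \frac{79}{20}\right)} = \sqrt{- \frac{3652}{997} - \frac{79}{1180}} = \sqrt{- \frac{4388123}{1176460}} = \frac{i \sqrt{1290612796145}}{588230}$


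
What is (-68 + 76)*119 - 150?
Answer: 802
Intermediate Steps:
(-68 + 76)*119 - 150 = 8*119 - 150 = 952 - 150 = 802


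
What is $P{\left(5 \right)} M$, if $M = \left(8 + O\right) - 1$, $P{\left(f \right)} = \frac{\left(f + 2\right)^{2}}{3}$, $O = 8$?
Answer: $245$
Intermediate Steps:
$P{\left(f \right)} = \frac{\left(2 + f\right)^{2}}{3}$ ($P{\left(f \right)} = \left(2 + f\right)^{2} \cdot \frac{1}{3} = \frac{\left(2 + f\right)^{2}}{3}$)
$M = 15$ ($M = \left(8 + 8\right) - 1 = 16 - 1 = 15$)
$P{\left(5 \right)} M = \frac{\left(2 + 5\right)^{2}}{3} \cdot 15 = \frac{7^{2}}{3} \cdot 15 = \frac{1}{3} \cdot 49 \cdot 15 = \frac{49}{3} \cdot 15 = 245$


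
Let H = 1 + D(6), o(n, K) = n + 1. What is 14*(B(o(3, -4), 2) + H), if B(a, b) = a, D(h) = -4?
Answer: 14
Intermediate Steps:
o(n, K) = 1 + n
H = -3 (H = 1 - 4 = -3)
14*(B(o(3, -4), 2) + H) = 14*((1 + 3) - 3) = 14*(4 - 3) = 14*1 = 14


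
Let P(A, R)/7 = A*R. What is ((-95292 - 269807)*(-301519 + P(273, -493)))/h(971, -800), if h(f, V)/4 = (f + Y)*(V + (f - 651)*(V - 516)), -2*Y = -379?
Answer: -227026225279/979276320 ≈ -231.83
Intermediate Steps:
Y = 379/2 (Y = -½*(-379) = 379/2 ≈ 189.50)
P(A, R) = 7*A*R (P(A, R) = 7*(A*R) = 7*A*R)
h(f, V) = 4*(379/2 + f)*(V + (-651 + f)*(-516 + V)) (h(f, V) = 4*((f + 379/2)*(V + (f - 651)*(V - 516))) = 4*((379/2 + f)*(V + (-651 + f)*(-516 + V))) = 4*(379/2 + f)*(V + (-651 + f)*(-516 + V)))
((-95292 - 269807)*(-301519 + P(273, -493)))/h(971, -800) = ((-95292 - 269807)*(-301519 + 7*273*(-493)))/(254624328 - 492700*(-800) - 2064*971² + 952536*971 - 1842*(-800)*971 + 4*(-800)*971²) = (-365099*(-301519 - 942123))/(254624328 + 394160000 - 2064*942841 + 924912456 + 1430865600 + 4*(-800)*942841) = (-365099*(-1243642))/(254624328 + 394160000 - 1946023824 + 924912456 + 1430865600 - 3017091200) = 454052450558/(-1958552640) = 454052450558*(-1/1958552640) = -227026225279/979276320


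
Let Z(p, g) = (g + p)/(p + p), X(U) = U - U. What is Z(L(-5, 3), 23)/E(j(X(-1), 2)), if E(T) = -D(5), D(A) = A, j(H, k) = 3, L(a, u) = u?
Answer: -13/15 ≈ -0.86667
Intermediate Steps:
X(U) = 0
Z(p, g) = (g + p)/(2*p) (Z(p, g) = (g + p)/((2*p)) = (g + p)*(1/(2*p)) = (g + p)/(2*p))
E(T) = -5 (E(T) = -1*5 = -5)
Z(L(-5, 3), 23)/E(j(X(-1), 2)) = ((½)*(23 + 3)/3)/(-5) = ((½)*(⅓)*26)*(-⅕) = (13/3)*(-⅕) = -13/15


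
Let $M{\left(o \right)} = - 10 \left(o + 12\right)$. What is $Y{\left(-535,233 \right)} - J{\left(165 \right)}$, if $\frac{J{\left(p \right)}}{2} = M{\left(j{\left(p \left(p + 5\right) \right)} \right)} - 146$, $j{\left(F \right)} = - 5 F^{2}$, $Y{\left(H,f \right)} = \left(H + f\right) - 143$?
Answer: $-78680249913$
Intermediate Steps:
$Y{\left(H,f \right)} = -143 + H + f$
$M{\left(o \right)} = -120 - 10 o$ ($M{\left(o \right)} = - 10 \left(12 + o\right) = -120 - 10 o$)
$J{\left(p \right)} = -532 + 100 p^{2} \left(5 + p\right)^{2}$ ($J{\left(p \right)} = 2 \left(\left(-120 - 10 \left(- 5 \left(p \left(p + 5\right)\right)^{2}\right)\right) - 146\right) = 2 \left(\left(-120 - 10 \left(- 5 \left(p \left(5 + p\right)\right)^{2}\right)\right) - 146\right) = 2 \left(\left(-120 - 10 \left(- 5 p^{2} \left(5 + p\right)^{2}\right)\right) - 146\right) = 2 \left(\left(-120 + 50 p^{2} \left(5 + p\right)^{2}\right) - 146\right) = 2 \left(-266 + 50 p^{2} \left(5 + p\right)^{2}\right) = -532 + 100 p^{2} \left(5 + p\right)^{2}$)
$Y{\left(-535,233 \right)} - J{\left(165 \right)} = \left(-143 - 535 + 233\right) - \left(-532 + 100 \cdot 165^{2} \left(5 + 165\right)^{2}\right) = -445 - \left(-532 + 100 \cdot 27225 \cdot 170^{2}\right) = -445 - \left(-532 + 100 \cdot 27225 \cdot 28900\right) = -445 - \left(-532 + 78680250000\right) = -445 - 78680249468 = -78680249913$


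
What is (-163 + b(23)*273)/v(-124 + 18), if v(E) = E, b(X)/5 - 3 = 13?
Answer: -409/2 ≈ -204.50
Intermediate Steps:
b(X) = 80 (b(X) = 15 + 5*13 = 15 + 65 = 80)
(-163 + b(23)*273)/v(-124 + 18) = (-163 + 80*273)/(-124 + 18) = (-163 + 21840)/(-106) = 21677*(-1/106) = -409/2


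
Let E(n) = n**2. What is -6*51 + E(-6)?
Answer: -270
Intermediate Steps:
-6*51 + E(-6) = -6*51 + (-6)**2 = -306 + 36 = -270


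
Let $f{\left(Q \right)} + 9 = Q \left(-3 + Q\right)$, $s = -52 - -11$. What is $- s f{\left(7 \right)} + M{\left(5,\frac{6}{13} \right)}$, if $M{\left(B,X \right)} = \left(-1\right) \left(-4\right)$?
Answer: $783$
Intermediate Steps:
$M{\left(B,X \right)} = 4$
$s = -41$ ($s = -52 + 11 = -41$)
$f{\left(Q \right)} = -9 + Q \left(-3 + Q\right)$
$- s f{\left(7 \right)} + M{\left(5,\frac{6}{13} \right)} = \left(-1\right) \left(-41\right) \left(-9 + 7^{2} - 21\right) + 4 = 41 \left(-9 + 49 - 21\right) + 4 = 41 \cdot 19 + 4 = 779 + 4 = 783$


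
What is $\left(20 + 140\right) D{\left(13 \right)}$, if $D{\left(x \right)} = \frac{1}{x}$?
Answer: $\frac{160}{13} \approx 12.308$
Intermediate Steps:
$\left(20 + 140\right) D{\left(13 \right)} = \frac{20 + 140}{13} = 160 \cdot \frac{1}{13} = \frac{160}{13}$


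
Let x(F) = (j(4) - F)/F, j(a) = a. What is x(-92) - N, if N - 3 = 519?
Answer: -12030/23 ≈ -523.04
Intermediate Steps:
N = 522 (N = 3 + 519 = 522)
x(F) = (4 - F)/F
x(-92) - N = (4 - 1*(-92))/(-92) - 1*522 = -(4 + 92)/92 - 522 = -1/92*96 - 522 = -24/23 - 522 = -12030/23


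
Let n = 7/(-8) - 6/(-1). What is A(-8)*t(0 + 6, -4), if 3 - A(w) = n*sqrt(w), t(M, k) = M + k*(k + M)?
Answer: -6 + 41*I*sqrt(2)/2 ≈ -6.0 + 28.991*I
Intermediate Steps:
n = 41/8 (n = 7*(-1/8) - 6*(-1) = -7/8 + 6 = 41/8 ≈ 5.1250)
t(M, k) = M + k*(M + k)
A(w) = 3 - 41*sqrt(w)/8
A(-8)*t(0 + 6, -4) = (3 - 41*I*sqrt(2)/4)*((0 + 6) + (-4)**2 + (0 + 6)*(-4)) = (3 - 41*I*sqrt(2)/4)*(6 + 16 + 6*(-4)) = (3 - 41*I*sqrt(2)/4)*(6 + 16 - 24) = (3 - 41*I*sqrt(2)/4)*(-2) = -6 + 41*I*sqrt(2)/2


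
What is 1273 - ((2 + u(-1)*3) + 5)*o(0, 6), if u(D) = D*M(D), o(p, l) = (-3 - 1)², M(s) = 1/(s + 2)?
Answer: 1209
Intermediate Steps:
M(s) = 1/(2 + s)
o(p, l) = 16 (o(p, l) = (-4)² = 16)
u(D) = D/(2 + D)
1273 - ((2 + u(-1)*3) + 5)*o(0, 6) = 1273 - ((2 - 1/(2 - 1)*3) + 5)*16 = 1273 - ((2 - 1/1*3) + 5)*16 = 1273 - ((2 - 1*1*3) + 5)*16 = 1273 - ((2 - 1*3) + 5)*16 = 1273 - ((2 - 3) + 5)*16 = 1273 - (-1 + 5)*16 = 1273 - 4*16 = 1273 - 1*64 = 1273 - 64 = 1209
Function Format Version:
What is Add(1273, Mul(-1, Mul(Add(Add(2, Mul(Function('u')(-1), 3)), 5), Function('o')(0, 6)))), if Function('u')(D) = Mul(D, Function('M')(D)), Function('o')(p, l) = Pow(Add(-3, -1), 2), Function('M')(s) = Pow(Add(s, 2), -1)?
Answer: 1209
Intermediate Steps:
Function('M')(s) = Pow(Add(2, s), -1)
Function('o')(p, l) = 16 (Function('o')(p, l) = Pow(-4, 2) = 16)
Function('u')(D) = Mul(D, Pow(Add(2, D), -1))
Add(1273, Mul(-1, Mul(Add(Add(2, Mul(Function('u')(-1), 3)), 5), Function('o')(0, 6)))) = Add(1273, Mul(-1, Mul(Add(Add(2, Mul(Mul(-1, Pow(Add(2, -1), -1)), 3)), 5), 16))) = Add(1273, Mul(-1, Mul(Add(Add(2, Mul(Mul(-1, Pow(1, -1)), 3)), 5), 16))) = Add(1273, Mul(-1, Mul(Add(Add(2, Mul(Mul(-1, 1), 3)), 5), 16))) = Add(1273, Mul(-1, Mul(Add(Add(2, Mul(-1, 3)), 5), 16))) = Add(1273, Mul(-1, Mul(Add(Add(2, -3), 5), 16))) = Add(1273, Mul(-1, Mul(Add(-1, 5), 16))) = Add(1273, Mul(-1, Mul(4, 16))) = Add(1273, Mul(-1, 64)) = Add(1273, -64) = 1209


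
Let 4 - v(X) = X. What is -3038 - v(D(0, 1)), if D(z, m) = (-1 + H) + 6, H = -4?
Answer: -3041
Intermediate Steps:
D(z, m) = 1 (D(z, m) = (-1 - 4) + 6 = -5 + 6 = 1)
v(X) = 4 - X
-3038 - v(D(0, 1)) = -3038 - (4 - 1*1) = -3038 - (4 - 1) = -3038 - 1*3 = -3038 - 3 = -3041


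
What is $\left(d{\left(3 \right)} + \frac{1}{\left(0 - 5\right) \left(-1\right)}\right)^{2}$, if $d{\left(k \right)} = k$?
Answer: $\frac{256}{25} \approx 10.24$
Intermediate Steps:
$\left(d{\left(3 \right)} + \frac{1}{\left(0 - 5\right) \left(-1\right)}\right)^{2} = \left(3 + \frac{1}{\left(0 - 5\right) \left(-1\right)}\right)^{2} = \left(3 + \frac{1}{\left(-5\right) \left(-1\right)}\right)^{2} = \left(3 + \frac{1}{5}\right)^{2} = \left(\frac{16}{5}\right)^{2} = \frac{256}{25}$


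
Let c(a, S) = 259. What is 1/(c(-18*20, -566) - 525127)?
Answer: -1/524868 ≈ -1.9052e-6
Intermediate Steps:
1/(c(-18*20, -566) - 525127) = 1/(259 - 525127) = 1/(-524868) = -1/524868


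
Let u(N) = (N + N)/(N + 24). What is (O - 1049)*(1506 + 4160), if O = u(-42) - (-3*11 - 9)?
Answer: -17037662/3 ≈ -5.6792e+6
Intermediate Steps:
u(N) = 2*N/(24 + N) (u(N) = (2*N)/(24 + N) = 2*N/(24 + N))
O = 140/3 (O = 2*(-42)/(24 - 42) - (-3*11 - 9) = 2*(-42)/(-18) - (-33 - 9) = 2*(-42)*(-1/18) - 1*(-42) = 14/3 + 42 = 140/3 ≈ 46.667)
(O - 1049)*(1506 + 4160) = (140/3 - 1049)*(1506 + 4160) = -3007/3*5666 = -17037662/3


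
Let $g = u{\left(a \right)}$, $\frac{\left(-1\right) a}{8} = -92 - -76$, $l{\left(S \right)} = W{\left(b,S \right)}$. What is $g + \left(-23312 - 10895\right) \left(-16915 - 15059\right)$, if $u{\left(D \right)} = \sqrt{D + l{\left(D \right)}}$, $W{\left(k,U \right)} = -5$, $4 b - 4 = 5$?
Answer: $1093734618 + \sqrt{123} \approx 1.0937 \cdot 10^{9}$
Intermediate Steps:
$b = \frac{9}{4}$ ($b = 1 + \frac{1}{4} \cdot 5 = 1 + \frac{5}{4} = \frac{9}{4} \approx 2.25$)
$l{\left(S \right)} = -5$
$a = 128$ ($a = - 8 \left(-92 - -76\right) = - 8 \left(-92 + 76\right) = \left(-8\right) \left(-16\right) = 128$)
$u{\left(D \right)} = \sqrt{-5 + D}$ ($u{\left(D \right)} = \sqrt{D - 5} = \sqrt{-5 + D}$)
$g = \sqrt{123}$ ($g = \sqrt{-5 + 128} = \sqrt{123} \approx 11.091$)
$g + \left(-23312 - 10895\right) \left(-16915 - 15059\right) = \sqrt{123} + \left(-23312 - 10895\right) \left(-16915 - 15059\right) = \sqrt{123} - -1093734618 = \sqrt{123} + 1093734618 = 1093734618 + \sqrt{123}$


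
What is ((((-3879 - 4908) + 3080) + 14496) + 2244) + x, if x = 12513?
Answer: 23546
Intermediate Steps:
((((-3879 - 4908) + 3080) + 14496) + 2244) + x = ((((-3879 - 4908) + 3080) + 14496) + 2244) + 12513 = (((-8787 + 3080) + 14496) + 2244) + 12513 = ((-5707 + 14496) + 2244) + 12513 = (8789 + 2244) + 12513 = 11033 + 12513 = 23546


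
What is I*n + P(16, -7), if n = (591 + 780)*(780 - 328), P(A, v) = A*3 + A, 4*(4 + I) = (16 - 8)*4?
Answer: 2478832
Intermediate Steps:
I = 4 (I = -4 + ((16 - 8)*4)/4 = -4 + (8*4)/4 = -4 + (¼)*32 = -4 + 8 = 4)
P(A, v) = 4*A (P(A, v) = 3*A + A = 4*A)
n = 619692 (n = 1371*452 = 619692)
I*n + P(16, -7) = 4*619692 + 4*16 = 2478768 + 64 = 2478832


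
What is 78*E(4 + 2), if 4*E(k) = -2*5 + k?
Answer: -78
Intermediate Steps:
E(k) = -5/2 + k/4 (E(k) = (-2*5 + k)/4 = (-10 + k)/4 = -5/2 + k/4)
78*E(4 + 2) = 78*(-5/2 + (4 + 2)/4) = 78*(-5/2 + (¼)*6) = 78*(-5/2 + 3/2) = 78*(-1) = -78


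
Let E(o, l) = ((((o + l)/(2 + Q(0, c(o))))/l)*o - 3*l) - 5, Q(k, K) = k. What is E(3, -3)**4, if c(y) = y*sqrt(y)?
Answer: 256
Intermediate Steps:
c(y) = y**(3/2)
E(o, l) = -5 - 3*l + o*(l/2 + o/2)/l (E(o, l) = ((((o + l)/(2 + 0))/l)*o - 3*l) - 5 = ((((l + o)/2)/l)*o - 3*l) - 5 = ((((l + o)*(1/2))/l)*o - 3*l) - 5 = (((l/2 + o/2)/l)*o - 3*l) - 5 = (o*(l/2 + o/2)/l - 3*l) - 5 = (-3*l + o*(l/2 + o/2)/l) - 5 = -5 - 3*l + o*(l/2 + o/2)/l)
E(3, -3)**4 = (-5 + (1/2)*3 - 3*(-3) + (1/2)*3**2/(-3))**4 = (-5 + 3/2 + 9 + (1/2)*(-1/3)*9)**4 = (-5 + 3/2 + 9 - 3/2)**4 = 4**4 = 256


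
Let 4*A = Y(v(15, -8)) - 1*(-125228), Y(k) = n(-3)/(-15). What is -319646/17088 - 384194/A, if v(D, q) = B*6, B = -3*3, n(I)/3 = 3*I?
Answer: -165724082347/5349817056 ≈ -30.978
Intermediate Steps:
n(I) = 9*I (n(I) = 3*(3*I) = 9*I)
B = -9
v(D, q) = -54 (v(D, q) = -9*6 = -54)
Y(k) = 9/5 (Y(k) = (9*(-3))/(-15) = -27*(-1/15) = 9/5)
A = 626149/20 (A = (9/5 - 1*(-125228))/4 = (9/5 + 125228)/4 = (1/4)*(626149/5) = 626149/20 ≈ 31307.)
-319646/17088 - 384194/A = -319646/17088 - 384194/626149/20 = -319646*1/17088 - 384194*20/626149 = -159823/8544 - 7683880/626149 = -165724082347/5349817056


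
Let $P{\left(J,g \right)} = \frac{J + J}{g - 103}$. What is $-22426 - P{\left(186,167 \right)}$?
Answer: $- \frac{358909}{16} \approx -22432.0$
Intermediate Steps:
$P{\left(J,g \right)} = \frac{2 J}{-103 + g}$
$-22426 - P{\left(186,167 \right)} = -22426 - 2 \cdot 186 \frac{1}{-103 + 167} = -22426 - 2 \cdot 186 \cdot \frac{1}{64} = -22426 - \frac{93}{16} = - \frac{358909}{16}$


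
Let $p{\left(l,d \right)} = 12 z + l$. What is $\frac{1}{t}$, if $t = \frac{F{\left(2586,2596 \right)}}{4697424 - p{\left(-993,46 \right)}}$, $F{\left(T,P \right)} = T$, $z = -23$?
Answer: $\frac{1566231}{862} \approx 1817.0$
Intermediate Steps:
$p{\left(l,d \right)} = -276 + l$ ($p{\left(l,d \right)} = 12 \left(-23\right) + l = -276 + l$)
$t = \frac{862}{1566231}$ ($t = \frac{2586}{4697424 - \left(-276 - 993\right)} = \frac{2586}{4697424 - -1269} = \frac{2586}{4697424 + 1269} = \frac{2586}{4698693} = 2586 \cdot \frac{1}{4698693} = \frac{862}{1566231} \approx 0.00055037$)
$\frac{1}{t} = \frac{1}{\frac{862}{1566231}} = \frac{1566231}{862}$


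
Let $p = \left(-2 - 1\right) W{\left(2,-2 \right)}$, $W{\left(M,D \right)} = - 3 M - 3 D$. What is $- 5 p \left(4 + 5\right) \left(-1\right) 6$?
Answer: $0$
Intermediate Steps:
$W{\left(M,D \right)} = - 3 D - 3 M$
$p = 0$ ($p = \left(-2 - 1\right) \left(\left(-3\right) \left(-2\right) - 6\right) = - 3 \left(6 - 6\right) = \left(-3\right) 0 = 0$)
$- 5 p \left(4 + 5\right) \left(-1\right) 6 = \left(-5\right) 0 \left(4 + 5\right) \left(-1\right) 6 = 0 \cdot 9 \left(-1\right) 6 = 0 \left(-9\right) 6 = 0 \cdot 6 = 0$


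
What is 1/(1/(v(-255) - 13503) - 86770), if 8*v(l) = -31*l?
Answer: -100119/8687325638 ≈ -1.1525e-5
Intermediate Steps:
v(l) = -31*l/8 (v(l) = (-31*l)/8 = -31*l/8)
1/(1/(v(-255) - 13503) - 86770) = 1/(1/(-31/8*(-255) - 13503) - 86770) = 1/(1/(7905/8 - 13503) - 86770) = 1/(1/(-100119/8) - 86770) = 1/(-8/100119 - 86770) = 1/(-8687325638/100119) = -100119/8687325638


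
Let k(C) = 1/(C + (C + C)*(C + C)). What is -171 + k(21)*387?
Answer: -101616/595 ≈ -170.78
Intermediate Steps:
k(C) = 1/(C + 4*C²) (k(C) = 1/(C + (2*C)*(2*C)) = 1/(C + 4*C²))
-171 + k(21)*387 = -171 + (1/(21*(1 + 4*21)))*387 = -171 + (1/(21*(1 + 84)))*387 = -171 + ((1/21)/85)*387 = -171 + ((1/21)*(1/85))*387 = -171 + (1/1785)*387 = -171 + 129/595 = -101616/595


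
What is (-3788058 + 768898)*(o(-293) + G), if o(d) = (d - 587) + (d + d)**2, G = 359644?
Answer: -2119933385600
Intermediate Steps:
o(d) = -587 + d + 4*d**2 (o(d) = (-587 + d) + (2*d)**2 = (-587 + d) + 4*d**2 = -587 + d + 4*d**2)
(-3788058 + 768898)*(o(-293) + G) = (-3788058 + 768898)*((-587 - 293 + 4*(-293)**2) + 359644) = -3019160*((-587 - 293 + 4*85849) + 359644) = -3019160*((-587 - 293 + 343396) + 359644) = -3019160*(342516 + 359644) = -3019160*702160 = -2119933385600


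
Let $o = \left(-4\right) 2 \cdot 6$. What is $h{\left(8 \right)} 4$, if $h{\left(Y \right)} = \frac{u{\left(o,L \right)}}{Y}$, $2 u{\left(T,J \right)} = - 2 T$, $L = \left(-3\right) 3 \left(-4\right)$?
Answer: $24$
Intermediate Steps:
$L = 36$ ($L = \left(-9\right) \left(-4\right) = 36$)
$o = -48$ ($o = \left(-8\right) 6 = -48$)
$u{\left(T,J \right)} = - T$ ($u{\left(T,J \right)} = \frac{\left(-2\right) T}{2} = - T$)
$h{\left(Y \right)} = \frac{48}{Y}$ ($h{\left(Y \right)} = \frac{\left(-1\right) \left(-48\right)}{Y} = \frac{48}{Y}$)
$h{\left(8 \right)} 4 = \frac{48}{8} \cdot 4 = 48 \cdot \frac{1}{8} \cdot 4 = 6 \cdot 4 = 24$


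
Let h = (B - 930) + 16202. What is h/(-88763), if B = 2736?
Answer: -18008/88763 ≈ -0.20288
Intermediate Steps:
h = 18008 (h = (2736 - 930) + 16202 = 1806 + 16202 = 18008)
h/(-88763) = 18008/(-88763) = 18008*(-1/88763) = -18008/88763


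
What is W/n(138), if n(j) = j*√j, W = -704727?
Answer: -78303*√138/2116 ≈ -434.71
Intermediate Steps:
n(j) = j^(3/2)
W/n(138) = -704727*√138/19044 = -78303*√138/2116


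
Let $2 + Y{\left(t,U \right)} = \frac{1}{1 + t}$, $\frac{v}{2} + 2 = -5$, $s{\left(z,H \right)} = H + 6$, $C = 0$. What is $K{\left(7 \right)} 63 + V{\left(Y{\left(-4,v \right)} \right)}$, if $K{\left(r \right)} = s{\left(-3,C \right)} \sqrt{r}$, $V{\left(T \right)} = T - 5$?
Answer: $- \frac{22}{3} + 378 \sqrt{7} \approx 992.76$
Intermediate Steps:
$s{\left(z,H \right)} = 6 + H$
$v = -14$ ($v = -4 + 2 \left(-5\right) = -4 - 10 = -14$)
$Y{\left(t,U \right)} = -2 + \frac{1}{1 + t}$
$V{\left(T \right)} = -5 + T$
$K{\left(r \right)} = 6 \sqrt{r}$ ($K{\left(r \right)} = \left(6 + 0\right) \sqrt{r} = 6 \sqrt{r}$)
$K{\left(7 \right)} 63 + V{\left(Y{\left(-4,v \right)} \right)} = 6 \sqrt{7} \cdot 63 - \left(5 - \frac{-1 - -8}{1 - 4}\right) = 378 \sqrt{7} - \left(5 - \frac{-1 + 8}{-3}\right) = 378 \sqrt{7} - \frac{22}{3} = - \frac{22}{3} + 378 \sqrt{7}$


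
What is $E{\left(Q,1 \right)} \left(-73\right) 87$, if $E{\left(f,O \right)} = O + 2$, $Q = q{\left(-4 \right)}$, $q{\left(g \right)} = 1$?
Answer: $-19053$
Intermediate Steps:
$Q = 1$
$E{\left(f,O \right)} = 2 + O$
$E{\left(Q,1 \right)} \left(-73\right) 87 = \left(2 + 1\right) \left(-73\right) 87 = 3 \left(-73\right) 87 = \left(-219\right) 87 = -19053$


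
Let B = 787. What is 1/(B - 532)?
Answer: 1/255 ≈ 0.0039216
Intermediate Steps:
1/(B - 532) = 1/(787 - 532) = 1/255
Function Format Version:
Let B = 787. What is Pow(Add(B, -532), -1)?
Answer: Rational(1, 255) ≈ 0.0039216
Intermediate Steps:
Pow(Add(B, -532), -1) = Pow(Add(787, -532), -1) = Pow(255, -1) = Rational(1, 255)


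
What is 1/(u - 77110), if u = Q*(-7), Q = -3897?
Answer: -1/49831 ≈ -2.0068e-5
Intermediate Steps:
u = 27279 (u = -3897*(-7) = 27279)
1/(u - 77110) = 1/(27279 - 77110) = 1/(-49831) = -1/49831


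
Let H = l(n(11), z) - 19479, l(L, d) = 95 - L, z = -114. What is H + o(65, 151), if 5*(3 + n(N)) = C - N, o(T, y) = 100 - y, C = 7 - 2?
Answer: -97154/5 ≈ -19431.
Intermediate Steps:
C = 5
n(N) = -2 - N/5 (n(N) = -3 + (5 - N)/5 = -3 + (1 - N/5) = -2 - N/5)
H = -96899/5 (H = (95 - (-2 - 1/5*11)) - 19479 = (95 - (-2 - 11/5)) - 19479 = (95 - 1*(-21/5)) - 19479 = (95 + 21/5) - 19479 = 496/5 - 19479 = -96899/5 ≈ -19380.)
H + o(65, 151) = -96899/5 + (100 - 1*151) = -96899/5 + (100 - 151) = -96899/5 - 51 = -97154/5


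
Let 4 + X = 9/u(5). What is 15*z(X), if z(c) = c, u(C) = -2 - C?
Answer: -555/7 ≈ -79.286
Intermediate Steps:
X = -37/7 (X = -4 + 9/(-2 - 1*5) = -4 + 9/(-2 - 5) = -4 + 9/(-7) = -4 + 9*(-1/7) = -4 - 9/7 = -37/7 ≈ -5.2857)
15*z(X) = 15*(-37/7) = -555/7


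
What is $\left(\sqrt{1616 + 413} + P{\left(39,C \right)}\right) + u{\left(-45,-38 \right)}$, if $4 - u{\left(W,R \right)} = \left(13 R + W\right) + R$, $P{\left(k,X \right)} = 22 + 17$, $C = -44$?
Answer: $620 + \sqrt{2029} \approx 665.04$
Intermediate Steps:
$P{\left(k,X \right)} = 39$
$u{\left(W,R \right)} = 4 - W - 14 R$ ($u{\left(W,R \right)} = 4 - \left(\left(13 R + W\right) + R\right) = 4 - \left(\left(W + 13 R\right) + R\right) = 4 - \left(W + 14 R\right) = 4 - W - 14 R$)
$\left(\sqrt{1616 + 413} + P{\left(39,C \right)}\right) + u{\left(-45,-38 \right)} = \left(\sqrt{1616 + 413} + 39\right) - -581 = \left(\sqrt{2029} + 39\right) + \left(4 + 45 + 532\right) = \left(39 + \sqrt{2029}\right) + 581 = 620 + \sqrt{2029}$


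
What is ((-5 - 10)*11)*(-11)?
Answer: 1815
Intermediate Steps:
((-5 - 10)*11)*(-11) = -15*11*(-11) = -165*(-11) = 1815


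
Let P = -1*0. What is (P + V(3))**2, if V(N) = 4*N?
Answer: 144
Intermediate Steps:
P = 0
(P + V(3))**2 = (0 + 4*3)**2 = (0 + 12)**2 = 12**2 = 144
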